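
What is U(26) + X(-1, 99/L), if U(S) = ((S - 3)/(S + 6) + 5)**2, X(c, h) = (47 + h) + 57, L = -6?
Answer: 123089/1024 ≈ 120.20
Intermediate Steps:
X(c, h) = 104 + h
U(S) = (5 + (-3 + S)/(6 + S))**2 (U(S) = ((-3 + S)/(6 + S) + 5)**2 = (5 + (-3 + S)/(6 + S))**2)
U(26) + X(-1, 99/L) = 9*(9 + 2*26)**2/(6 + 26)**2 + (104 + 99/(-6)) = 9*(9 + 52)**2/32**2 + (104 + 99*(-1/6)) = 9*(1/1024)*61**2 + (104 - 33/2) = 9*(1/1024)*3721 + 175/2 = 33489/1024 + 175/2 = 123089/1024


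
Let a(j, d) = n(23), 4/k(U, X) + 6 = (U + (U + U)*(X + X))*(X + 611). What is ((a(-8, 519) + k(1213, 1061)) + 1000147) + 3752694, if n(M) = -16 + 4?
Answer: 20459591669830655/4304718657 ≈ 4.7528e+6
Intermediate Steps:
k(U, X) = 4/(-6 + (611 + X)*(U + 4*U*X)) (k(U, X) = 4/(-6 + (U + (U + U)*(X + X))*(X + 611)) = 4/(-6 + (U + (2*U)*(2*X))*(611 + X)) = 4/(-6 + (U + 4*U*X)*(611 + X)) = 4/(-6 + (611 + X)*(U + 4*U*X)))
n(M) = -12
a(j, d) = -12
((a(-8, 519) + k(1213, 1061)) + 1000147) + 3752694 = ((-12 + 4/(-6 + 611*1213 + 4*1213*1061**2 + 2445*1213*1061)) + 1000147) + 3752694 = ((-12 + 4/(-6 + 741143 + 4*1213*1125721 + 3146697885)) + 1000147) + 3752694 = ((-12 + 4/(-6 + 741143 + 5461998292 + 3146697885)) + 1000147) + 3752694 = ((-12 + 4/8609437314) + 1000147) + 3752694 = ((-12 + 4*(1/8609437314)) + 1000147) + 3752694 = ((-12 + 2/4304718657) + 1000147) + 3752694 = (-51656623882/4304718657 + 1000147) + 3752694 = 4305299794018697/4304718657 + 3752694 = 20459591669830655/4304718657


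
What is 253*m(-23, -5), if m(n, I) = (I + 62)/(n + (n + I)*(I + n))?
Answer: 14421/761 ≈ 18.950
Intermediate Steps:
m(n, I) = (62 + I)/(n + (I + n)**2) (m(n, I) = (62 + I)/(n + (I + n)*(I + n)) = (62 + I)/(n + (I + n)**2))
253*m(-23, -5) = 253*((62 - 5)/(-23 + (-5 - 23)**2)) = 253*(57/(-23 + (-28)**2)) = 253*(57/(-23 + 784)) = 253*(57/761) = 14421/761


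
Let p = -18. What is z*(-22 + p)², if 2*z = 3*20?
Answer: 48000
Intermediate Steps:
z = 30 (z = (3*20)/2 = (½)*60 = 30)
z*(-22 + p)² = 30*(-22 - 18)² = 30*(-40)² = 30*1600 = 48000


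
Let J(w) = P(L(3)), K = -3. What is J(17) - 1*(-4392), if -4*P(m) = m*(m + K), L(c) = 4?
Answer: 4391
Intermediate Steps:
P(m) = -m*(-3 + m)/4 (P(m) = -m*(m - 3)/4 = -m*(-3 + m)/4)
J(w) = -1 (J(w) = (¼)*4*(3 - 1*4) = (¼)*4*(3 - 4) = (¼)*4*(-1) = -1)
J(17) - 1*(-4392) = -1 - 1*(-4392) = -1 + 4392 = 4391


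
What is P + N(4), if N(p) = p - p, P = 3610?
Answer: 3610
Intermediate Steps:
N(p) = 0
P + N(4) = 3610 + 0 = 3610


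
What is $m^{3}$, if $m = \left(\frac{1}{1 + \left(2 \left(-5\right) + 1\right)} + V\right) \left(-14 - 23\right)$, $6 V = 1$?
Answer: $- \frac{50653}{13824} \approx -3.6641$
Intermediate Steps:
$V = \frac{1}{6}$ ($V = \frac{1}{6} \cdot 1 = \frac{1}{6} \approx 0.16667$)
$m = - \frac{37}{24}$ ($m = \left(\frac{1}{1 + \left(2 \left(-5\right) + 1\right)} + \frac{1}{6}\right) \left(-14 - 23\right) = \left(\frac{1}{1 + \left(-10 + 1\right)} + \frac{1}{6}\right) \left(-37\right) = \left(\frac{1}{1 - 9} + \frac{1}{6}\right) \left(-37\right) = \left(\frac{1}{-8} + \frac{1}{6}\right) \left(-37\right) = \left(- \frac{1}{8} + \frac{1}{6}\right) \left(-37\right) = \frac{1}{24} \left(-37\right) = - \frac{37}{24} \approx -1.5417$)
$m^{3} = \left(- \frac{37}{24}\right)^{3} = - \frac{50653}{13824}$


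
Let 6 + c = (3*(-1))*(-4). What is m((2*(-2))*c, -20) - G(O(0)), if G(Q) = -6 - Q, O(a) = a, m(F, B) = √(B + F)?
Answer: 6 + 2*I*√11 ≈ 6.0 + 6.6332*I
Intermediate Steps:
c = 6 (c = -6 + (3*(-1))*(-4) = -6 - 3*(-4) = -6 + 12 = 6)
m((2*(-2))*c, -20) - G(O(0)) = √(-20 + (2*(-2))*6) - (-6 - 1*0) = √(-20 - 4*6) - (-6 + 0) = √(-20 - 24) - 1*(-6) = √(-44) + 6 = 2*I*√11 + 6 = 6 + 2*I*√11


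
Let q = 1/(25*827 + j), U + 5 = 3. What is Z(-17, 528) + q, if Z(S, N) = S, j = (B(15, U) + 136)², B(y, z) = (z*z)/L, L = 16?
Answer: -10673009/627825 ≈ -17.000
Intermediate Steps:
U = -2 (U = -5 + 3 = -2)
B(y, z) = z²/16 (B(y, z) = (z*z)/16 = z²*(1/16) = z²/16)
j = 297025/16 (j = ((1/16)*(-2)² + 136)² = ((1/16)*4 + 136)² = (¼ + 136)² = (545/4)² = 297025/16 ≈ 18564.)
q = 16/627825 (q = 1/(25*827 + 297025/16) = 1/(20675 + 297025/16) = 1/(627825/16) = 16/627825 ≈ 2.5485e-5)
Z(-17, 528) + q = -17 + 16/627825 = -10673009/627825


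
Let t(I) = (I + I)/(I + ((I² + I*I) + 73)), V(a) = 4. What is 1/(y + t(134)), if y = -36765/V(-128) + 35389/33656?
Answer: -1215621064/11171789869391 ≈ -0.00010881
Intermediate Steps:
t(I) = 2*I/(73 + I + 2*I²) (t(I) = (2*I)/(I + ((I² + I²) + 73)) = (2*I)/(I + (2*I² + 73)) = (2*I)/(I + (73 + 2*I²)) = (2*I)/(73 + I + 2*I²) = 2*I/(73 + I + 2*I²))
y = -309305321/33656 (y = -36765/4 + 35389/33656 = -309305321/33656 ≈ -9190.2)
1/(y + t(134)) = 1/(-309305321/33656 + 2*134/(73 + 134 + 2*134²)) = 1/(-309305321/33656 + 2*134/(73 + 134 + 2*17956)) = 1/(-309305321/33656 + 2*134/(73 + 134 + 35912)) = 1/(-309305321/33656 + 2*134/36119) = 1/(-309305321/33656 + 2*134*(1/36119)) = 1/(-309305321/33656 + 268/36119) = 1/(-11171789869391/1215621064) = -1215621064/11171789869391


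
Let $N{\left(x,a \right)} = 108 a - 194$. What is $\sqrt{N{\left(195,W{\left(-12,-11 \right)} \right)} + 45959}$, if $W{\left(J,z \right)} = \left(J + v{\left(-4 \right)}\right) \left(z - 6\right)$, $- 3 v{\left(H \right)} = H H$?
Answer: $3 \sqrt{8621} \approx 278.55$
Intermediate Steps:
$v{\left(H \right)} = - \frac{H^{2}}{3}$ ($v{\left(H \right)} = - \frac{H H}{3} = - \frac{H^{2}}{3}$)
$W{\left(J,z \right)} = \left(-6 + z\right) \left(- \frac{16}{3} + J\right)$ ($W{\left(J,z \right)} = \left(J - \frac{\left(-4\right)^{2}}{3}\right) \left(z - 6\right) = \left(J - \frac{16}{3}\right) \left(-6 + z\right) = \left(- \frac{16}{3} + J\right) \left(-6 + z\right) = \left(-6 + z\right) \left(- \frac{16}{3} + J\right)$)
$N{\left(x,a \right)} = -194 + 108 a$
$\sqrt{N{\left(195,W{\left(-12,-11 \right)} \right)} + 45959} = \sqrt{\left(-194 + 108 \left(32 - -72 - - \frac{176}{3} - -132\right)\right) + 45959} = \sqrt{\left(-194 + 108 \left(32 + 72 + \frac{176}{3} + 132\right)\right) + 45959} = \sqrt{\left(-194 + 108 \cdot \frac{884}{3}\right) + 45959} = \sqrt{\left(-194 + 31824\right) + 45959} = \sqrt{31630 + 45959} = \sqrt{77589} = 3 \sqrt{8621}$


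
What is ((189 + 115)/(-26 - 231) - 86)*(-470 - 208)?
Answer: 15191268/257 ≈ 59110.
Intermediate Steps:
((189 + 115)/(-26 - 231) - 86)*(-470 - 208) = (304/(-257) - 86)*(-678) = (304*(-1/257) - 86)*(-678) = (-304/257 - 86)*(-678) = -22406/257*(-678) = 15191268/257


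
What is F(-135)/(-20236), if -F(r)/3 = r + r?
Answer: -405/10118 ≈ -0.040028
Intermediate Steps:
F(r) = -6*r (F(r) = -3*(r + r) = -6*r)
F(-135)/(-20236) = -6*(-135)/(-20236) = 810*(-1/20236) = -405/10118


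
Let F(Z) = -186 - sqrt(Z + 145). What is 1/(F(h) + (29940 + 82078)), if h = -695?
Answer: 55916/6253198387 + 5*I*sqrt(22)/12506396774 ≈ 8.942e-6 + 1.8752e-9*I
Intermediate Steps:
F(Z) = -186 - sqrt(145 + Z)
1/(F(h) + (29940 + 82078)) = 1/((-186 - sqrt(145 - 695)) + (29940 + 82078)) = 1/((-186 - sqrt(-550)) + 112018) = 1/((-186 - 5*I*sqrt(22)) + 112018) = 1/(111832 - 5*I*sqrt(22))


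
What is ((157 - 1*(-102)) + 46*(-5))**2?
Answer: 841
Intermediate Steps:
((157 - 1*(-102)) + 46*(-5))**2 = ((157 + 102) - 230)**2 = (259 - 230)**2 = 29**2 = 841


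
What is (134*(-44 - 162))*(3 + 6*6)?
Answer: -1076556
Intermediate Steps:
(134*(-44 - 162))*(3 + 6*6) = (134*(-206))*(3 + 36) = -27604*39 = -1076556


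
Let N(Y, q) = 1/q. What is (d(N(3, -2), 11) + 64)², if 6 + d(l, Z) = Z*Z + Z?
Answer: 36100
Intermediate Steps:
d(l, Z) = -6 + Z + Z² (d(l, Z) = -6 + (Z*Z + Z) = -6 + (Z² + Z) = -6 + (Z + Z²) = -6 + Z + Z²)
(d(N(3, -2), 11) + 64)² = ((-6 + 11 + 11²) + 64)² = ((-6 + 11 + 121) + 64)² = (126 + 64)² = 190² = 36100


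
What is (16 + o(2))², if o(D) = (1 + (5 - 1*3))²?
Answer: 625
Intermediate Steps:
o(D) = 9 (o(D) = (1 + (5 - 3))² = (1 + 2)² = 3² = 9)
(16 + o(2))² = (16 + 9)² = 25² = 625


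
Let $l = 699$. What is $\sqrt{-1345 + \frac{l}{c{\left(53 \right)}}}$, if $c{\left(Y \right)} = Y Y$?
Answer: $\frac{i \sqrt{3777406}}{53} \approx 36.671 i$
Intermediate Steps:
$c{\left(Y \right)} = Y^{2}$
$\sqrt{-1345 + \frac{l}{c{\left(53 \right)}}} = \sqrt{-1345 + \frac{699}{53^{2}}} = \sqrt{-1345 + \frac{699}{2809}} = \sqrt{- \frac{3777406}{2809}} = \frac{i \sqrt{3777406}}{53}$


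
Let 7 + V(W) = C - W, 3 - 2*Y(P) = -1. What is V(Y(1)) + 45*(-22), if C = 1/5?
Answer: -4994/5 ≈ -998.80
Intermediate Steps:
Y(P) = 2 (Y(P) = 3/2 - ½*(-1) = 3/2 + ½ = 2)
C = ⅕ ≈ 0.20000
V(W) = -34/5 - W (V(W) = -7 + (⅕ - W) = -34/5 - W)
V(Y(1)) + 45*(-22) = (-34/5 - 1*2) + 45*(-22) = (-34/5 - 2) - 990 = -44/5 - 990 = -4994/5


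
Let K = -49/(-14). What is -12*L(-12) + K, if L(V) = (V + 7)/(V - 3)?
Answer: -1/2 ≈ -0.50000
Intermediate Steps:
K = 7/2 (K = -49*(-1/14) = 7/2 ≈ 3.5000)
L(V) = (7 + V)/(-3 + V)
-12*L(-12) + K = -12*(7 - 12)/(-3 - 12) + 7/2 = -12*(-5)/(-15) + 7/2 = -(-4)*(-5)/5 + 7/2 = -12*1/3 + 7/2 = -4 + 7/2 = -1/2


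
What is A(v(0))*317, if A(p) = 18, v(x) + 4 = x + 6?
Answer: 5706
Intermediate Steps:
v(x) = 2 + x (v(x) = -4 + (x + 6) = -4 + (6 + x) = 2 + x)
A(v(0))*317 = 18*317 = 5706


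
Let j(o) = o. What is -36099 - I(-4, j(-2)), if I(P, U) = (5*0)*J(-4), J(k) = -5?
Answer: -36099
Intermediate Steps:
I(P, U) = 0 (I(P, U) = (5*0)*(-5) = 0*(-5) = 0)
-36099 - I(-4, j(-2)) = -36099 - 1*0 = -36099 + 0 = -36099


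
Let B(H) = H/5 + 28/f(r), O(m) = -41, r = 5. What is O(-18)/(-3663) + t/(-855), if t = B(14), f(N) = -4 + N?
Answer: -14401/579975 ≈ -0.024830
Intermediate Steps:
B(H) = 28 + H/5 (B(H) = H/5 + 28/(-4 + 5) = H*(⅕) + 28/1 = H/5 + 28*1 = H/5 + 28 = 28 + H/5)
t = 154/5 (t = 28 + (⅕)*14 = 28 + 14/5 = 154/5 ≈ 30.800)
O(-18)/(-3663) + t/(-855) = -41/(-3663) + (154/5)/(-855) = -41*(-1/3663) + (154/5)*(-1/855) = 41/3663 - 154/4275 = -14401/579975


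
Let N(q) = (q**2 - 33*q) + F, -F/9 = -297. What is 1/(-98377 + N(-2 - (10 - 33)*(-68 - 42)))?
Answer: 1/6398876 ≈ 1.5628e-7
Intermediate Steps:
F = 2673 (F = -9*(-297) = 2673)
N(q) = 2673 + q**2 - 33*q (N(q) = (q**2 - 33*q) + 2673 = 2673 + q**2 - 33*q)
1/(-98377 + N(-2 - (10 - 33)*(-68 - 42))) = 1/(-98377 + (2673 + (-2 - (10 - 33)*(-68 - 42))**2 - 33*(-2 - (10 - 33)*(-68 - 42)))) = 1/(-98377 + (2673 + (-2 - (-23)*(-110))**2 - 33*(-2 - (-23)*(-110)))) = 1/(-98377 + (2673 + (-2 - 1*2530)**2 - 33*(-2 - 1*2530))) = 1/(-98377 + (2673 + (-2 - 2530)**2 - 33*(-2 - 2530))) = 1/(-98377 + (2673 + (-2532)**2 - 33*(-2532))) = 1/(-98377 + (2673 + 6411024 + 83556)) = 1/(-98377 + 6497253) = 1/6398876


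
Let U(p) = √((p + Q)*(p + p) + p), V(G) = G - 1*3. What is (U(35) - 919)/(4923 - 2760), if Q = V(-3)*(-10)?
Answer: -919/2163 + √6685/2163 ≈ -0.38707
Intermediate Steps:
V(G) = -3 + G (V(G) = G - 3 = -3 + G)
Q = 60 (Q = (-3 - 3)*(-10) = -6*(-10) = 60)
U(p) = √(p + 2*p*(60 + p)) (U(p) = √((p + 60)*(p + p) + p) = √((60 + p)*(2*p) + p) = √(2*p*(60 + p) + p) = √(p + 2*p*(60 + p)))
(U(35) - 919)/(4923 - 2760) = (√(35*(121 + 2*35)) - 919)/(4923 - 2760) = (√(35*(121 + 70)) - 919)/2163 = (√(35*191) - 919)*(1/2163) = (√6685 - 919)*(1/2163) = (-919 + √6685)*(1/2163) = -919/2163 + √6685/2163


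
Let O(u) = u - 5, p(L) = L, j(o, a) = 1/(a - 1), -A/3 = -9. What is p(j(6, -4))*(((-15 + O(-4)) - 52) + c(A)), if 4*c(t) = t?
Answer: 277/20 ≈ 13.850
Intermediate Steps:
A = 27 (A = -3*(-9) = 27)
j(o, a) = 1/(-1 + a)
O(u) = -5 + u
c(t) = t/4
p(j(6, -4))*(((-15 + O(-4)) - 52) + c(A)) = (((-15 + (-5 - 4)) - 52) + (1/4)*27)/(-1 - 4) = (((-15 - 9) - 52) + 27/4)/(-5) = -((-24 - 52) + 27/4)/5 = -(-76 + 27/4)/5 = -1/5*(-277/4) = 277/20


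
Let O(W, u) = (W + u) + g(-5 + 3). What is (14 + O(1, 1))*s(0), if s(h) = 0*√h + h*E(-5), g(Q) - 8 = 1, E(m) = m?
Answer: 0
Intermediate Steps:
g(Q) = 9 (g(Q) = 8 + 1 = 9)
O(W, u) = 9 + W + u (O(W, u) = (W + u) + 9 = 9 + W + u)
s(h) = -5*h (s(h) = 0*√h + h*(-5) = 0 - 5*h = -5*h)
(14 + O(1, 1))*s(0) = (14 + (9 + 1 + 1))*(-5*0) = (14 + 11)*0 = 25*0 = 0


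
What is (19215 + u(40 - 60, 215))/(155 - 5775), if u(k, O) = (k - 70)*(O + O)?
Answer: 3897/1124 ≈ 3.4671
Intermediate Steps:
u(k, O) = 2*O*(-70 + k) (u(k, O) = (-70 + k)*(2*O) = 2*O*(-70 + k))
(19215 + u(40 - 60, 215))/(155 - 5775) = (19215 + 2*215*(-70 + (40 - 60)))/(155 - 5775) = (19215 + 2*215*(-70 - 20))/(-5620) = (19215 + 2*215*(-90))*(-1/5620) = (19215 - 38700)*(-1/5620) = -19485*(-1/5620) = 3897/1124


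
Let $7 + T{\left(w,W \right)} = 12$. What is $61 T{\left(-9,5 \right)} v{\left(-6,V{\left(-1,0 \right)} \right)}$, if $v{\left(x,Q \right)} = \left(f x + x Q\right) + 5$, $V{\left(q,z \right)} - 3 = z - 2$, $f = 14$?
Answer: $-25925$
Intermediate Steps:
$T{\left(w,W \right)} = 5$ ($T{\left(w,W \right)} = -7 + 12 = 5$)
$V{\left(q,z \right)} = 1 + z$ ($V{\left(q,z \right)} = 3 + \left(z - 2\right) = 3 + \left(-2 + z\right) = 1 + z$)
$v{\left(x,Q \right)} = 5 + 14 x + Q x$ ($v{\left(x,Q \right)} = \left(14 x + x Q\right) + 5 = \left(14 x + Q x\right) + 5 = 5 + 14 x + Q x$)
$61 T{\left(-9,5 \right)} v{\left(-6,V{\left(-1,0 \right)} \right)} = 61 \cdot 5 \left(5 + 14 \left(-6\right) + \left(1 + 0\right) \left(-6\right)\right) = 305 \left(5 - 84 + 1 \left(-6\right)\right) = 305 \left(5 - 84 - 6\right) = 305 \left(-85\right) = -25925$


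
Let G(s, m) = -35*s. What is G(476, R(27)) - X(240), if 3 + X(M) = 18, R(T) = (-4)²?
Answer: -16675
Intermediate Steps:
R(T) = 16
X(M) = 15 (X(M) = -3 + 18 = 15)
G(476, R(27)) - X(240) = -35*476 - 1*15 = -16660 - 15 = -16675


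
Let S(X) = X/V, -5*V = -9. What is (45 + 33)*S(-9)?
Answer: -390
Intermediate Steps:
V = 9/5 (V = -⅕*(-9) = 9/5 ≈ 1.8000)
S(X) = 5*X/9 (S(X) = X/(9/5) = X*(5/9) = 5*X/9)
(45 + 33)*S(-9) = (45 + 33)*((5/9)*(-9)) = 78*(-5) = -390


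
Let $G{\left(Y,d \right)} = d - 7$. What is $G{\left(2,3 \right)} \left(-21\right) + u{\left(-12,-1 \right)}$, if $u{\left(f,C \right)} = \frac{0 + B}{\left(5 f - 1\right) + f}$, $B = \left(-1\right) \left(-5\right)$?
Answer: $\frac{6127}{73} \approx 83.932$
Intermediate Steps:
$G{\left(Y,d \right)} = -7 + d$
$B = 5$
$u{\left(f,C \right)} = \frac{5}{-1 + 6 f}$ ($u{\left(f,C \right)} = \frac{0 + 5}{\left(5 f - 1\right) + f} = \frac{5}{\left(5 f - 1\right) + f} = \frac{5}{\left(-1 + 5 f\right) + f} = \frac{5}{-1 + 6 f}$)
$G{\left(2,3 \right)} \left(-21\right) + u{\left(-12,-1 \right)} = \left(-7 + 3\right) \left(-21\right) + \frac{5}{-1 + 6 \left(-12\right)} = \left(-4\right) \left(-21\right) + \frac{5}{-1 - 72} = 84 + \frac{5}{-73} = 84 + 5 \left(- \frac{1}{73}\right) = 84 - \frac{5}{73} = \frac{6127}{73}$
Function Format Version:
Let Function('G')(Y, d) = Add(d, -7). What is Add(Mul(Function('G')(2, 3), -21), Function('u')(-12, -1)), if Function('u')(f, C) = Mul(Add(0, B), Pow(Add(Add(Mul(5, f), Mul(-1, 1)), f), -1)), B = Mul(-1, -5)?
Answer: Rational(6127, 73) ≈ 83.932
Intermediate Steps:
Function('G')(Y, d) = Add(-7, d)
B = 5
Function('u')(f, C) = Mul(5, Pow(Add(-1, Mul(6, f)), -1)) (Function('u')(f, C) = Mul(Add(0, 5), Pow(Add(Add(Mul(5, f), Mul(-1, 1)), f), -1)) = Mul(5, Pow(Add(Add(Mul(5, f), -1), f), -1)) = Mul(5, Pow(Add(Add(-1, Mul(5, f)), f), -1)) = Mul(5, Pow(Add(-1, Mul(6, f)), -1)))
Add(Mul(Function('G')(2, 3), -21), Function('u')(-12, -1)) = Add(Mul(Add(-7, 3), -21), Mul(5, Pow(Add(-1, Mul(6, -12)), -1))) = Add(Mul(-4, -21), Mul(5, Pow(Add(-1, -72), -1))) = Add(84, Mul(5, Pow(-73, -1))) = Add(84, Mul(5, Rational(-1, 73))) = Add(84, Rational(-5, 73)) = Rational(6127, 73)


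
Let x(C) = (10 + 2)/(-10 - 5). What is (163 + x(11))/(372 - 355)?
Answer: 811/85 ≈ 9.5412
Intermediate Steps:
x(C) = -⅘ (x(C) = 12/(-15) = 12*(-1/15) = -⅘)
(163 + x(11))/(372 - 355) = (163 - ⅘)/(372 - 355) = (811/5)/17 = (811/5)*(1/17) = 811/85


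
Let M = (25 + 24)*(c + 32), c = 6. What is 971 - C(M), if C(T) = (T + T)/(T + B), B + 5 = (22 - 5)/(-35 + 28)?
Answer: 6289727/6491 ≈ 968.99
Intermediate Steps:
B = -52/7 (B = -5 + (22 - 5)/(-35 + 28) = -5 + 17/(-7) = -5 + 17*(-⅐) = -5 - 17/7 = -52/7 ≈ -7.4286)
M = 1862 (M = (25 + 24)*(6 + 32) = 49*38 = 1862)
C(T) = 2*T/(-52/7 + T) (C(T) = (T + T)/(T - 52/7) = (2*T)/(-52/7 + T) = 2*T/(-52/7 + T))
971 - C(M) = 971 - 14*1862/(-52 + 7*1862) = 971 - 14*1862/(-52 + 13034) = 971 - 14*1862/12982 = 971 - 1*13034/6491 = 971 - 13034/6491 = 6289727/6491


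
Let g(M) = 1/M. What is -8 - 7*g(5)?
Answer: -47/5 ≈ -9.4000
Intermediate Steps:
-8 - 7*g(5) = -8 - 7/5 = -47/5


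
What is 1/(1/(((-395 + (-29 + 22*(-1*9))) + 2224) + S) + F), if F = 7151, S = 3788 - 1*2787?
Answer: 2603/18614054 ≈ 0.00013984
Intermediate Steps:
S = 1001 (S = 3788 - 2787 = 1001)
1/(1/(((-395 + (-29 + 22*(-1*9))) + 2224) + S) + F) = 1/(1/(((-395 + (-29 + 22*(-1*9))) + 2224) + 1001) + 7151) = 1/(1/(((-395 + (-29 + 22*(-9))) + 2224) + 1001) + 7151) = 1/(1/(((-395 + (-29 - 198)) + 2224) + 1001) + 7151) = 1/(1/(((-395 - 227) + 2224) + 1001) + 7151) = 1/(1/((-622 + 2224) + 1001) + 7151) = 1/(1/(1602 + 1001) + 7151) = 1/(1/2603 + 7151) = 1/(18614054/2603) = 2603/18614054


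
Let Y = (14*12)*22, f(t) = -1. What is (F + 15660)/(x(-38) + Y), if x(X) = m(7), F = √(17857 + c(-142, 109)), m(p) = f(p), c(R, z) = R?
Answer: 3132/739 + √17715/3695 ≈ 4.2742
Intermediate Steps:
m(p) = -1
Y = 3696 (Y = 168*22 = 3696)
F = √17715 (F = √(17857 - 142) = √17715 ≈ 133.10)
x(X) = -1
(F + 15660)/(x(-38) + Y) = (√17715 + 15660)/(-1 + 3696) = (15660 + √17715)/3695 = (15660 + √17715)*(1/3695) = 3132/739 + √17715/3695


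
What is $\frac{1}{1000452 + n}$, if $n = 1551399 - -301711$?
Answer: $\frac{1}{2853562} \approx 3.5044 \cdot 10^{-7}$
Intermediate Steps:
$n = 1853110$ ($n = 1551399 + 301711 = 1853110$)
$\frac{1}{1000452 + n} = \frac{1}{1000452 + 1853110} = \frac{1}{2853562}$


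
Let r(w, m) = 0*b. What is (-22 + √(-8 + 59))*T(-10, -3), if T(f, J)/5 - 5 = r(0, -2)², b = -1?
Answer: -550 + 25*√51 ≈ -371.46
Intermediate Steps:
r(w, m) = 0 (r(w, m) = 0*(-1) = 0)
T(f, J) = 25 (T(f, J) = 25 + 5*0² = 25 + 5*0 = 25 + 0 = 25)
(-22 + √(-8 + 59))*T(-10, -3) = (-22 + √(-8 + 59))*25 = (-22 + √51)*25 = -550 + 25*√51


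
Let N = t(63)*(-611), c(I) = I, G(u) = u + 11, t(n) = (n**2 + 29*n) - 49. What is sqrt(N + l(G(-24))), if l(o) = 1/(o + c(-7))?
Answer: 3*I*sqrt(39015745)/10 ≈ 1873.9*I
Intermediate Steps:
t(n) = -49 + n**2 + 29*n
G(u) = 11 + u
N = -3511417 (N = (-49 + 63**2 + 29*63)*(-611) = (-49 + 3969 + 1827)*(-611) = 5747*(-611) = -3511417)
l(o) = 1/(-7 + o) (l(o) = 1/(o - 7) = 1/(-7 + o))
sqrt(N + l(G(-24))) = sqrt(-3511417 + 1/(-7 + (11 - 24))) = sqrt(-3511417 + 1/(-7 - 13)) = sqrt(-3511417 + 1/(-20)) = sqrt(-3511417 - 1/20) = sqrt(-70228341/20) = 3*I*sqrt(39015745)/10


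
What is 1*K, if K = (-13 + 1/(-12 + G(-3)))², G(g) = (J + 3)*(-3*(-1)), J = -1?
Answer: 6241/36 ≈ 173.36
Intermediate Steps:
G(g) = 6 (G(g) = (-1 + 3)*(-3*(-1)) = 2*3 = 6)
K = 6241/36 (K = (-13 + 1/(-12 + 6))² = (-13 + 1/(-6))² = (-13 - ⅙)² = (-79/6)² = 6241/36 ≈ 173.36)
1*K = 1*(6241/36) = 6241/36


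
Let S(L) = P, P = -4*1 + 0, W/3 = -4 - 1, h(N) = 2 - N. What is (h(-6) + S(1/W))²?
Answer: 16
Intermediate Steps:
W = -15 (W = 3*(-4 - 1) = 3*(-5) = -15)
P = -4 (P = -4 + 0 = -4)
S(L) = -4
(h(-6) + S(1/W))² = ((2 - 1*(-6)) - 4)² = ((2 + 6) - 4)² = (8 - 4)² = 4² = 16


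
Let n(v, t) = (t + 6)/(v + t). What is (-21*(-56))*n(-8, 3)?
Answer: -10584/5 ≈ -2116.8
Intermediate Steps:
n(v, t) = (6 + t)/(t + v)
(-21*(-56))*n(-8, 3) = (-21*(-56))*((6 + 3)/(3 - 8)) = 1176*(9/(-5)) = 1176*(-⅕*9) = 1176*(-9/5) = -10584/5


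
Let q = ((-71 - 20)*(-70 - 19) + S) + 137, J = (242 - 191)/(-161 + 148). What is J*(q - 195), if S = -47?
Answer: -407694/13 ≈ -31361.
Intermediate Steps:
J = -51/13 (J = 51/(-13) = 51*(-1/13) = -51/13 ≈ -3.9231)
q = 8189 (q = ((-71 - 20)*(-70 - 19) - 47) + 137 = (-91*(-89) - 47) + 137 = (8099 - 47) + 137 = 8052 + 137 = 8189)
J*(q - 195) = -51*(8189 - 195)/13 = -51/13*7994 = -407694/13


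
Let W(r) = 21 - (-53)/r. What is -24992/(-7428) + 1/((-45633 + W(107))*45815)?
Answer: 1397033720065021/415219529214105 ≈ 3.3646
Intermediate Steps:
W(r) = 21 + 53/r
-24992/(-7428) + 1/((-45633 + W(107))*45815) = -24992/(-7428) + 1/(-45633 + (21 + 53/107)*45815) = -24992*(-1/7428) + (1/45815)/(-45633 + (21 + 53*(1/107))) = 6248/1857 + (1/45815)/(-45633 + (21 + 53/107)) = 6248/1857 + (1/45815)/(-45633 + 2300/107) = 6248/1857 + (1/45815)/(-4880431/107) = 6248/1857 - 107/4880431*1/45815 = 6248/1857 - 107/223596946265 = 1397033720065021/415219529214105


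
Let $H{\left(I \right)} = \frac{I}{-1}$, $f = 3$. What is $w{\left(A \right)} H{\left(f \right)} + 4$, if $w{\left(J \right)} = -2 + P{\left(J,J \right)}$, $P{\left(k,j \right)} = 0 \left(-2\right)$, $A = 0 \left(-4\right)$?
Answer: $10$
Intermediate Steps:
$A = 0$
$P{\left(k,j \right)} = 0$
$w{\left(J \right)} = -2$ ($w{\left(J \right)} = -2 + 0 = -2$)
$H{\left(I \right)} = - I$ ($H{\left(I \right)} = I \left(-1\right) = - I$)
$w{\left(A \right)} H{\left(f \right)} + 4 = - 2 \left(\left(-1\right) 3\right) + 4 = \left(-2\right) \left(-3\right) + 4 = 6 + 4 = 10$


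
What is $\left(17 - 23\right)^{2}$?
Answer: $36$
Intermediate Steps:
$\left(17 - 23\right)^{2} = \left(-6\right)^{2} = 36$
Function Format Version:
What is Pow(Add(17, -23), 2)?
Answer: 36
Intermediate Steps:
Pow(Add(17, -23), 2) = Pow(-6, 2) = 36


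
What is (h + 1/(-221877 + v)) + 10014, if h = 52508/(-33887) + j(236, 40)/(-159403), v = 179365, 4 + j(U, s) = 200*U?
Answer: 2299157317638612075/229636622366032 ≈ 10012.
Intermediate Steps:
j(U, s) = -4 + 200*U
h = -9969263576/5401689461 (h = 52508/(-33887) + (-4 + 200*236)/(-159403) = 52508*(-1/33887) + (-4 + 47200)*(-1/159403) = -52508/33887 + 47196*(-1/159403) = -52508/33887 - 47196/159403 = -9969263576/5401689461 ≈ -1.8456)
(h + 1/(-221877 + v)) + 10014 = (-9969263576/5401689461 + 1/(-221877 + 179365)) + 10014 = (-9969263576/5401689461 + 1/(-42512)) + 10014 = (-9969263576/5401689461 - 1/42512) + 10014 = -423818734832373/229636622366032 + 10014 = 2299157317638612075/229636622366032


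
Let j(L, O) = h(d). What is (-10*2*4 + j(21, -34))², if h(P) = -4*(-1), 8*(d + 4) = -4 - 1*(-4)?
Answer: 5776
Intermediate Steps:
d = -4 (d = -4 + (-4 - 1*(-4))/8 = -4 + (-4 + 4)/8 = -4 + (⅛)*0 = -4 + 0 = -4)
h(P) = 4
j(L, O) = 4
(-10*2*4 + j(21, -34))² = (-10*2*4 + 4)² = (-20*4 + 4)² = (-80 + 4)² = (-76)² = 5776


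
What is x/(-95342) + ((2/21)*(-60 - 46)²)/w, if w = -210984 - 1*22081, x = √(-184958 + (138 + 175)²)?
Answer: -22472/4894365 - 17*I*√301/95342 ≈ -0.0045914 - 0.0030935*I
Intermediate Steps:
x = 17*I*√301 (x = √(-184958 + 313²) = √(-184958 + 97969) = √(-86989) = 17*I*√301 ≈ 294.94*I)
w = -233065 (w = -210984 - 22081 = -233065)
x/(-95342) + ((2/21)*(-60 - 46)²)/w = (17*I*√301)/(-95342) + ((2/21)*(-60 - 46)²)/(-233065) = (17*I*√301)*(-1/95342) + ((2*(1/21))*(-106)²)*(-1/233065) = -17*I*√301/95342 + ((2/21)*11236)*(-1/233065) = -17*I*√301/95342 + (22472/21)*(-1/233065) = -17*I*√301/95342 - 22472/4894365 = -22472/4894365 - 17*I*√301/95342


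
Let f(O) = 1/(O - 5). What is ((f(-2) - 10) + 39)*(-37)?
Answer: -7474/7 ≈ -1067.7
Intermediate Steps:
f(O) = 1/(-5 + O)
((f(-2) - 10) + 39)*(-37) = ((1/(-5 - 2) - 10) + 39)*(-37) = ((1/(-7) - 10) + 39)*(-37) = ((-⅐ - 10) + 39)*(-37) = (-71/7 + 39)*(-37) = (202/7)*(-37) = -7474/7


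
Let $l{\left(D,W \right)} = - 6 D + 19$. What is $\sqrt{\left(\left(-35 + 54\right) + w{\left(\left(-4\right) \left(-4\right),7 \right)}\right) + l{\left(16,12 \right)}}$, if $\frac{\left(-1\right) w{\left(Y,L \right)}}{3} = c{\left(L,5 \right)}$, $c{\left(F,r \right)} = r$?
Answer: $i \sqrt{73} \approx 8.544 i$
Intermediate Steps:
$w{\left(Y,L \right)} = -15$ ($w{\left(Y,L \right)} = \left(-3\right) 5 = -15$)
$l{\left(D,W \right)} = 19 - 6 D$
$\sqrt{\left(\left(-35 + 54\right) + w{\left(\left(-4\right) \left(-4\right),7 \right)}\right) + l{\left(16,12 \right)}} = \sqrt{\left(\left(-35 + 54\right) - 15\right) + \left(19 - 96\right)} = \sqrt{\left(19 - 15\right) + \left(19 - 96\right)} = \sqrt{4 - 77} = \sqrt{-73} = i \sqrt{73}$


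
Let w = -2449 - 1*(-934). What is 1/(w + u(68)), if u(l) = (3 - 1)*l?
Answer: -1/1379 ≈ -0.00072516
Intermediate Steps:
u(l) = 2*l
w = -1515 (w = -2449 + 934 = -1515)
1/(w + u(68)) = 1/(-1515 + 2*68) = 1/(-1515 + 136) = 1/(-1379) = -1/1379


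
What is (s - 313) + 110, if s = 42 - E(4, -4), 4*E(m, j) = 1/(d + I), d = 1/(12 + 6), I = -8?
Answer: -46037/286 ≈ -160.97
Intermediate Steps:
d = 1/18 ≈ 0.055556
E(m, j) = -9/286 (E(m, j) = 1/(4*(1/18 - 8)) = 1/(4*(-143/18)) = (¼)*(-18/143) = -9/286)
s = 12021/286 (s = 42 - 1*(-9/286) = 42 + 9/286 = 12021/286 ≈ 42.031)
(s - 313) + 110 = (12021/286 - 313) + 110 = -77497/286 + 110 = -46037/286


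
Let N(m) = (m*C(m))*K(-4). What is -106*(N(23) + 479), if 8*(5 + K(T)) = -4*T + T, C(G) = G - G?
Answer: -50774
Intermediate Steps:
C(G) = 0
K(T) = -5 - 3*T/8 (K(T) = -5 + (-4*T + T)/8 = -5 + (-3*T)/8 = -5 - 3*T/8)
N(m) = 0 (N(m) = (m*0)*(-5 - 3/8*(-4)) = 0*(-5 + 3/2) = 0*(-7/2) = 0)
-106*(N(23) + 479) = -106*(0 + 479) = -106*479 = -50774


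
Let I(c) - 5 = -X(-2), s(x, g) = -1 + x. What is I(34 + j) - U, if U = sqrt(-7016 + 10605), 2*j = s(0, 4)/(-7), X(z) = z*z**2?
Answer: 13 - sqrt(3589) ≈ -46.908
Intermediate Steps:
X(z) = z**3
j = 1/14 (j = ((-1 + 0)/(-7))/2 = (-1*(-1/7))/2 = (1/2)*(1/7) = 1/14 ≈ 0.071429)
I(c) = 13 (I(c) = 5 - 1*(-2)**3 = 5 - 1*(-8) = 5 + 8 = 13)
U = sqrt(3589) ≈ 59.908
I(34 + j) - U = 13 - sqrt(3589)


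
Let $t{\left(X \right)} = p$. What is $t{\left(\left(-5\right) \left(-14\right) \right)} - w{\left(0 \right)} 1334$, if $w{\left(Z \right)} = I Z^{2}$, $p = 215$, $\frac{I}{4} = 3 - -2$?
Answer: $215$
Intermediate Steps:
$I = 20$ ($I = 4 \left(3 - -2\right) = 4 \left(3 + 2\right) = 4 \cdot 5 = 20$)
$t{\left(X \right)} = 215$
$w{\left(Z \right)} = 20 Z^{2}$
$t{\left(\left(-5\right) \left(-14\right) \right)} - w{\left(0 \right)} 1334 = 215 - 20 \cdot 0^{2} \cdot 1334 = 215 - 20 \cdot 0 \cdot 1334 = 215 - 0 \cdot 1334 = 215 - 0 = 215 + 0 = 215$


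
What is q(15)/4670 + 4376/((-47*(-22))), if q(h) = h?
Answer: 2045143/482878 ≈ 4.2353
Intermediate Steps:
q(15)/4670 + 4376/((-47*(-22))) = 15/4670 + 4376/((-47*(-22))) = 15*(1/4670) + 4376/1034 = 3/934 + 4376*(1/1034) = 3/934 + 2188/517 = 2045143/482878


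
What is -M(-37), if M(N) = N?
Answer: 37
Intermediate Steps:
-M(-37) = -1*(-37) = 37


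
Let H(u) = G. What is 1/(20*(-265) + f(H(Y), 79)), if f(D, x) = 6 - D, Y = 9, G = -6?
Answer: -1/5288 ≈ -0.00018911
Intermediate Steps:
H(u) = -6
1/(20*(-265) + f(H(Y), 79)) = 1/(20*(-265) + (6 - 1*(-6))) = 1/(-5300 + (6 + 6)) = 1/(-5300 + 12) = 1/(-5288) = -1/5288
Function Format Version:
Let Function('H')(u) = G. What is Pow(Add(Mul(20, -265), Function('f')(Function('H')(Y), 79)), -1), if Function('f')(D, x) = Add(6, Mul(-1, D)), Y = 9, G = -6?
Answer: Rational(-1, 5288) ≈ -0.00018911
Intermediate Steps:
Function('H')(u) = -6
Pow(Add(Mul(20, -265), Function('f')(Function('H')(Y), 79)), -1) = Pow(Add(Mul(20, -265), Add(6, Mul(-1, -6))), -1) = Pow(Add(-5300, Add(6, 6)), -1) = Pow(Add(-5300, 12), -1) = Pow(-5288, -1) = Rational(-1, 5288)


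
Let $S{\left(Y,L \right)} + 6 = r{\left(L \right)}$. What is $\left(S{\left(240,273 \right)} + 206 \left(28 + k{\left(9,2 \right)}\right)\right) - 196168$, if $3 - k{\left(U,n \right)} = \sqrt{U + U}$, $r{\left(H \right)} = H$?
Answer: $-189515 - 618 \sqrt{2} \approx -1.9039 \cdot 10^{5}$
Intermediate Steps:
$k{\left(U,n \right)} = 3 - \sqrt{2} \sqrt{U}$ ($k{\left(U,n \right)} = 3 - \sqrt{U + U} = 3 - \sqrt{2 U} = 3 - \sqrt{2} \sqrt{U}$)
$S{\left(Y,L \right)} = -6 + L$
$\left(S{\left(240,273 \right)} + 206 \left(28 + k{\left(9,2 \right)}\right)\right) - 196168 = \left(\left(-6 + 273\right) + 206 \left(28 + \left(3 - \sqrt{2} \sqrt{9}\right)\right)\right) - 196168 = \left(267 + 206 \left(28 + \left(3 - \sqrt{2} \cdot 3\right)\right)\right) - 196168 = \left(267 + 206 \left(28 + \left(3 - 3 \sqrt{2}\right)\right)\right) - 196168 = \left(267 + 206 \left(31 - 3 \sqrt{2}\right)\right) - 196168 = \left(267 + \left(6386 - 618 \sqrt{2}\right)\right) - 196168 = \left(6653 - 618 \sqrt{2}\right) - 196168 = -189515 - 618 \sqrt{2}$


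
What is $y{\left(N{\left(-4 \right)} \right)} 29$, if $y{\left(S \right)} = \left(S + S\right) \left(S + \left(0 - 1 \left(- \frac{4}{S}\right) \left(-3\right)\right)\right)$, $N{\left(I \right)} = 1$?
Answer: $-638$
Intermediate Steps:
$y{\left(S \right)} = 2 S \left(S - \frac{12}{S}\right)$ ($y{\left(S \right)} = 2 S \left(S + \left(0 - - \frac{4}{S} \left(-3\right)\right)\right) = 2 S \left(S + \left(0 - \frac{12}{S}\right)\right) = 2 S \left(S - \frac{12}{S}\right)$)
$y{\left(N{\left(-4 \right)} \right)} 29 = \left(-24 + 2 \cdot 1^{2}\right) 29 = \left(-24 + 2 \cdot 1\right) 29 = \left(-24 + 2\right) 29 = \left(-22\right) 29 = -638$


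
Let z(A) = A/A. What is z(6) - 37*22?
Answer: -813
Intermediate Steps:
z(A) = 1
z(6) - 37*22 = 1 - 37*22 = 1 - 814 = -813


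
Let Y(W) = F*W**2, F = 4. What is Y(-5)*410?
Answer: 41000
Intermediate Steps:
Y(W) = 4*W**2
Y(-5)*410 = (4*(-5)**2)*410 = (4*25)*410 = 100*410 = 41000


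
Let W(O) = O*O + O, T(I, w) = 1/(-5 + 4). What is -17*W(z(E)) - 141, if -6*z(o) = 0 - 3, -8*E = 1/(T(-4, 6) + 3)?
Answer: -615/4 ≈ -153.75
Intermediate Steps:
T(I, w) = -1 (T(I, w) = 1/(-1) = -1)
E = -1/16 (E = -1/(8*(-1 + 3)) = -1/8/2 = -1/8*1/2 = -1/16 ≈ -0.062500)
z(o) = 1/2 (z(o) = -(0 - 3)/6 = -1/6*(-3) = 1/2)
W(O) = O + O**2 (W(O) = O**2 + O = O + O**2)
-17*W(z(E)) - 141 = -17*(1 + 1/2)/2 - 141 = -17*3/(2*2) - 141 = -17*3/4 - 141 = -51/4 - 141 = -615/4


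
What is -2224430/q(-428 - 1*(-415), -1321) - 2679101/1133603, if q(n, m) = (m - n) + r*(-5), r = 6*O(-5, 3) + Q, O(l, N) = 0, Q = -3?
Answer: 2518156443697/1465748679 ≈ 1718.0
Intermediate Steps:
r = -3 (r = 6*0 - 3 = 0 - 3 = -3)
q(n, m) = 15 + m - n (q(n, m) = (m - n) - 3*(-5) = (m - n) + 15 = 15 + m - n)
-2224430/q(-428 - 1*(-415), -1321) - 2679101/1133603 = -2224430/(15 - 1321 - (-428 - 1*(-415))) - 2679101/1133603 = -2224430/(15 - 1321 - (-428 + 415)) - 2679101*1/1133603 = -2224430/(15 - 1321 - 1*(-13)) - 2679101/1133603 = -2224430/(15 - 1321 + 13) - 2679101/1133603 = -2224430/(-1293) - 2679101/1133603 = -2224430*(-1/1293) - 2679101/1133603 = 2224430/1293 - 2679101/1133603 = 2518156443697/1465748679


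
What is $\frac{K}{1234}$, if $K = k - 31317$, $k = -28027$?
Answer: $- \frac{29672}{617} \approx -48.091$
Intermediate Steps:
$K = -59344$ ($K = -28027 - 31317 = -59344$)
$\frac{K}{1234} = - \frac{59344}{1234} = \left(-59344\right) \frac{1}{1234} = - \frac{29672}{617}$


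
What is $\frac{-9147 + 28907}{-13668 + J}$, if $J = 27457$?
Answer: $\frac{19760}{13789} \approx 1.433$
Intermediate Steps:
$\frac{-9147 + 28907}{-13668 + J} = \frac{-9147 + 28907}{-13668 + 27457} = \frac{19760}{13789}$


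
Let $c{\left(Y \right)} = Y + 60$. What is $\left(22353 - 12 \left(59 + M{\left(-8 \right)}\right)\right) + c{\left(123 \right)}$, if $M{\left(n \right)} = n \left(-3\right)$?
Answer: $21540$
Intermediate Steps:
$M{\left(n \right)} = - 3 n$
$c{\left(Y \right)} = 60 + Y$
$\left(22353 - 12 \left(59 + M{\left(-8 \right)}\right)\right) + c{\left(123 \right)} = \left(22353 - 12 \left(59 - -24\right)\right) + \left(60 + 123\right) = \left(22353 - 12 \left(59 + 24\right)\right) + 183 = \left(22353 - 996\right) + 183 = 21357 + 183 = 21540$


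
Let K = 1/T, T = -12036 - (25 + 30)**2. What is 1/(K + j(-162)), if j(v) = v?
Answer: -15061/2439883 ≈ -0.0061728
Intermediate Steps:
T = -15061 (T = -12036 - 1*55**2 = -12036 - 1*3025 = -12036 - 3025 = -15061)
K = -1/15061 (K = 1/(-15061) = -1/15061 ≈ -6.6397e-5)
1/(K + j(-162)) = 1/(-1/15061 - 162) = 1/(-2439883/15061) = -15061/2439883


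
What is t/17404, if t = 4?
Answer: 1/4351 ≈ 0.00022983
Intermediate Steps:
t/17404 = 4/17404 = (1/17404)*4 = 1/4351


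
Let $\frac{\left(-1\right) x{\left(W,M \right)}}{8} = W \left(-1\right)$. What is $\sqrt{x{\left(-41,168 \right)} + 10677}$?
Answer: $\sqrt{10349} \approx 101.73$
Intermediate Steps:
$x{\left(W,M \right)} = 8 W$ ($x{\left(W,M \right)} = - 8 W \left(-1\right) = - 8 \left(- W\right) = 8 W$)
$\sqrt{x{\left(-41,168 \right)} + 10677} = \sqrt{8 \left(-41\right) + 10677} = \sqrt{-328 + 10677} = \sqrt{10349}$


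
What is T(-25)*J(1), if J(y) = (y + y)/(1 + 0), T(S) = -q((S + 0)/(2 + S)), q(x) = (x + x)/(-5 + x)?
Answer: 10/9 ≈ 1.1111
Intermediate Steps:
q(x) = 2*x/(-5 + x) (q(x) = (2*x)/(-5 + x) = 2*x/(-5 + x))
T(S) = -2*S/((-5 + S/(2 + S))*(2 + S)) (T(S) = -2*(S + 0)/(2 + S)/(-5 + (S + 0)/(2 + S)) = -2*S/(2 + S)/(-5 + S/(2 + S)) = -2*S/((-5 + S/(2 + S))*(2 + S)))
J(y) = 2*y (J(y) = (2*y)/1 = (2*y)*1 = 2*y)
T(-25)*J(1) = (-25/(5 + 2*(-25)))*(2*1) = -25/(5 - 50)*2 = -25/(-45)*2 = -25*(-1/45)*2 = (5/9)*2 = 10/9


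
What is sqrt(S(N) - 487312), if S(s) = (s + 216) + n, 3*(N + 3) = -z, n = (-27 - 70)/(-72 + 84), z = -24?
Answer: I*sqrt(17535567)/6 ≈ 697.92*I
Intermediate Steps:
n = -97/12 ≈ -8.0833
N = 5 (N = -3 + (-1*(-24))/3 = -3 + (1/3)*24 = -3 + 8 = 5)
S(s) = 2495/12 + s (S(s) = (s + 216) - 97/12 = (216 + s) - 97/12 = 2495/12 + s)
sqrt(S(N) - 487312) = sqrt((2495/12 + 5) - 487312) = sqrt(2555/12 - 487312) = sqrt(-5845189/12) = I*sqrt(17535567)/6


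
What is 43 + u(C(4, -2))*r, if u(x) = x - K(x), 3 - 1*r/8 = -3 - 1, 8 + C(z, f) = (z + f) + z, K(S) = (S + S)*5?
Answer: 1051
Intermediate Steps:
K(S) = 10*S (K(S) = (2*S)*5 = 10*S)
C(z, f) = -8 + f + 2*z (C(z, f) = -8 + ((z + f) + z) = -8 + ((f + z) + z) = -8 + (f + 2*z) = -8 + f + 2*z)
r = 56 (r = 24 - 8*(-3 - 1) = 24 - 8*(-4) = 24 + 32 = 56)
u(x) = -9*x (u(x) = x - 10*x = -9*x)
43 + u(C(4, -2))*r = 43 - 9*(-8 - 2 + 2*4)*56 = 43 - 9*(-8 - 2 + 8)*56 = 43 - 9*(-2)*56 = 43 + 18*56 = 43 + 1008 = 1051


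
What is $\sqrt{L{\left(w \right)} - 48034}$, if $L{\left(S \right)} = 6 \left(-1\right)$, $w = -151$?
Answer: $2 i \sqrt{12010} \approx 219.18 i$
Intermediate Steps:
$L{\left(S \right)} = -6$
$\sqrt{L{\left(w \right)} - 48034} = \sqrt{-6 - 48034} = \sqrt{-48040} = 2 i \sqrt{12010}$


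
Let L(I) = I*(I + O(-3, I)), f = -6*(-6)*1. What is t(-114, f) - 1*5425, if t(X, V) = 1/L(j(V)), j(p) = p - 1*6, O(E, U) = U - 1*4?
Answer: -9113999/1680 ≈ -5425.0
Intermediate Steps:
O(E, U) = -4 + U (O(E, U) = U - 4 = -4 + U)
f = 36 (f = 36*1 = 36)
j(p) = -6 + p (j(p) = p - 6 = -6 + p)
L(I) = I*(-4 + 2*I) (L(I) = I*(I + (-4 + I)) = I*(-4 + 2*I))
t(X, V) = 1/(2*(-8 + V)*(-6 + V)) (t(X, V) = 1/(2*(-6 + V)*(-2 + (-6 + V))) = 1/(2*(-6 + V)*(-8 + V)) = 1/(2*(-8 + V)*(-6 + V)))
t(-114, f) - 1*5425 = 1/(2*(-8 + 36)*(-6 + 36)) - 1*5425 = (1/2)/(28*30) - 5425 = (1/2)*(1/28)*(1/30) - 5425 = 1/1680 - 5425 = -9113999/1680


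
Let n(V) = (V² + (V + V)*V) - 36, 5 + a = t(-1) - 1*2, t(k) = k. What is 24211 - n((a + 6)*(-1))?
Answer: 24235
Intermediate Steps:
a = -8 (a = -5 + (-1 - 1*2) = -5 + (-1 - 2) = -5 - 3 = -8)
n(V) = -36 + 3*V² (n(V) = (V² + (2*V)*V) - 36 = (V² + 2*V²) - 36 = 3*V² - 36 = -36 + 3*V²)
24211 - n((a + 6)*(-1)) = 24211 - (-36 + 3*((-8 + 6)*(-1))²) = 24211 - (-36 + 3*(-2*(-1))²) = 24211 - (-36 + 3*2²) = 24211 - (-36 + 3*4) = 24211 - (-36 + 12) = 24211 - 1*(-24) = 24211 + 24 = 24235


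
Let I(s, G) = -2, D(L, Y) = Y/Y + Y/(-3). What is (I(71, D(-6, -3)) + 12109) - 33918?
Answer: -21811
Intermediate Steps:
D(L, Y) = 1 - Y/3 (D(L, Y) = 1 + Y*(-1/3) = 1 - Y/3)
(I(71, D(-6, -3)) + 12109) - 33918 = (-2 + 12109) - 33918 = 12107 - 33918 = -21811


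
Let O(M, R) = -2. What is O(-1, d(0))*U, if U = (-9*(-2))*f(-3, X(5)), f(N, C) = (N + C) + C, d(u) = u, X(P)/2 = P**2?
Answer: -3492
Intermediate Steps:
X(P) = 2*P**2
f(N, C) = N + 2*C (f(N, C) = (C + N) + C = N + 2*C)
U = 1746 (U = (-9*(-2))*(-3 + 2*(2*5**2)) = 18*(-3 + 2*(2*25)) = 18*(-3 + 2*50) = 18*(-3 + 100) = 18*97 = 1746)
O(-1, d(0))*U = -2*1746 = -3492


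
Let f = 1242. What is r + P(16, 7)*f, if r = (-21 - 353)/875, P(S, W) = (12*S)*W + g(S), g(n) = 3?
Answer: 1463851876/875 ≈ 1.6730e+6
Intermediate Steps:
P(S, W) = 3 + 12*S*W (P(S, W) = (12*S)*W + 3 = 12*S*W + 3 = 3 + 12*S*W)
r = -374/875 (r = -374*1/875 = -374/875 ≈ -0.42743)
r + P(16, 7)*f = -374/875 + (3 + 12*16*7)*1242 = -374/875 + (3 + 1344)*1242 = -374/875 + 1347*1242 = -374/875 + 1672974 = 1463851876/875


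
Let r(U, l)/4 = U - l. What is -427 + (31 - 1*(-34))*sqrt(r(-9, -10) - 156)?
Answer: -427 + 130*I*sqrt(38) ≈ -427.0 + 801.37*I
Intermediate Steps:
r(U, l) = -4*l + 4*U (r(U, l) = 4*(U - l) = -4*l + 4*U)
-427 + (31 - 1*(-34))*sqrt(r(-9, -10) - 156) = -427 + (31 - 1*(-34))*sqrt((-4*(-10) + 4*(-9)) - 156) = -427 + (31 + 34)*sqrt((40 - 36) - 156) = -427 + 65*sqrt(4 - 156) = -427 + 65*sqrt(-152) = -427 + 65*(2*I*sqrt(38)) = -427 + 130*I*sqrt(38)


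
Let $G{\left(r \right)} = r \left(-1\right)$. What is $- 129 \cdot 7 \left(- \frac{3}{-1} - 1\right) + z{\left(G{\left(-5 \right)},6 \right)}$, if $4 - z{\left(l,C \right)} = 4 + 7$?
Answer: $-1813$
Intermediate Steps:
$G{\left(r \right)} = - r$
$z{\left(l,C \right)} = -7$ ($z{\left(l,C \right)} = 4 - \left(4 + 7\right) = 4 - 11 = -7$)
$- 129 \cdot 7 \left(- \frac{3}{-1} - 1\right) + z{\left(G{\left(-5 \right)},6 \right)} = - 129 \cdot 7 \left(- \frac{3}{-1} - 1\right) - 7 = - 129 \cdot 7 \left(\left(-3\right) \left(-1\right) - 1\right) - 7 = - 129 \cdot 7 \left(3 - 1\right) - 7 = - 129 \cdot 7 \cdot 2 - 7 = \left(-129\right) 14 - 7 = -1806 - 7 = -1813$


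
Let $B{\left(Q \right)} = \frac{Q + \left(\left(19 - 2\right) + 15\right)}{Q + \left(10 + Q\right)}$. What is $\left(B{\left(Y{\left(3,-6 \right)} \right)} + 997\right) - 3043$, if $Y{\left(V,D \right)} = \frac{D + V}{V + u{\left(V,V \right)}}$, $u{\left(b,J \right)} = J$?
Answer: $- \frac{4085}{2} \approx -2042.5$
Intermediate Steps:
$Y{\left(V,D \right)} = \frac{D + V}{2 V}$ ($Y{\left(V,D \right)} = \frac{D + V}{V + V} = \frac{D + V}{2 V}$)
$B{\left(Q \right)} = \frac{32 + Q}{10 + 2 Q}$ ($B{\left(Q \right)} = \frac{Q + \left(17 + 15\right)}{10 + 2 Q} = \frac{Q + 32}{10 + 2 Q} = \frac{32 + Q}{10 + 2 Q}$)
$\left(B{\left(Y{\left(3,-6 \right)} \right)} + 997\right) - 3043 = \left(\frac{32 + \frac{-6 + 3}{2 \cdot 3}}{2 \left(5 + \frac{-6 + 3}{2 \cdot 3}\right)} + 997\right) - 3043 = \left(\frac{32 + \frac{1}{2} \cdot \frac{1}{3} \left(-3\right)}{2 \left(5 + \frac{1}{2} \cdot \frac{1}{3} \left(-3\right)\right)} + 997\right) - 3043 = \left(\frac{32 - \frac{1}{2}}{2 \left(5 - \frac{1}{2}\right)} + 997\right) - 3043 = \left(\frac{1}{2} \frac{1}{\frac{9}{2}} \cdot \frac{63}{2} + 997\right) - 3043 = \left(\frac{1}{2} \cdot \frac{2}{9} \cdot \frac{63}{2} + 997\right) - 3043 = \left(\frac{7}{2} + 997\right) - 3043 = \frac{2001}{2} - 3043 = - \frac{4085}{2}$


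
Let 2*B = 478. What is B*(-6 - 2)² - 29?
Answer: 15267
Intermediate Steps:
B = 239 (B = (½)*478 = 239)
B*(-6 - 2)² - 29 = 239*(-6 - 2)² - 29 = 239*(-8)² - 29 = 239*64 - 29 = 15296 - 29 = 15267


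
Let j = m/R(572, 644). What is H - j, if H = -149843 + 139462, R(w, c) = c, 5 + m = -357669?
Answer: -3163845/322 ≈ -9825.6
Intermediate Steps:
m = -357674 (m = -5 - 357669 = -357674)
j = -178837/322 (j = -357674/644 = -357674*1/644 = -178837/322 ≈ -555.39)
H = -10381
H - j = -10381 - 1*(-178837/322) = -10381 + 178837/322 = -3163845/322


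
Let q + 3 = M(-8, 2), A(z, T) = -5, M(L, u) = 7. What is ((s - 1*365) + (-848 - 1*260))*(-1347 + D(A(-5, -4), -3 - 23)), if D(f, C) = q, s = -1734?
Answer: 4307001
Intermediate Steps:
q = 4 (q = -3 + 7 = 4)
D(f, C) = 4
((s - 1*365) + (-848 - 1*260))*(-1347 + D(A(-5, -4), -3 - 23)) = ((-1734 - 1*365) + (-848 - 1*260))*(-1347 + 4) = ((-1734 - 365) + (-848 - 260))*(-1343) = (-2099 - 1108)*(-1343) = -3207*(-1343) = 4307001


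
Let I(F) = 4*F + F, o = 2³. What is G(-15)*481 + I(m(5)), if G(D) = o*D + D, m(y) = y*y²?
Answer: -64310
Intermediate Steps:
o = 8
m(y) = y³
I(F) = 5*F
G(D) = 9*D (G(D) = 8*D + D = 9*D)
G(-15)*481 + I(m(5)) = (9*(-15))*481 + 5*5³ = -135*481 + 5*125 = -64935 + 625 = -64310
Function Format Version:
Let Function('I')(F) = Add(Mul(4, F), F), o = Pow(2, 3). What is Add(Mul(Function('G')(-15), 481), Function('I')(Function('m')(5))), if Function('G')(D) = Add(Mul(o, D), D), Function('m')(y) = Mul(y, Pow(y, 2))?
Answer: -64310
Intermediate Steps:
o = 8
Function('m')(y) = Pow(y, 3)
Function('I')(F) = Mul(5, F)
Function('G')(D) = Mul(9, D) (Function('G')(D) = Add(Mul(8, D), D) = Mul(9, D))
Add(Mul(Function('G')(-15), 481), Function('I')(Function('m')(5))) = Add(Mul(Mul(9, -15), 481), Mul(5, Pow(5, 3))) = Add(Mul(-135, 481), Mul(5, 125)) = Add(-64935, 625) = -64310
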